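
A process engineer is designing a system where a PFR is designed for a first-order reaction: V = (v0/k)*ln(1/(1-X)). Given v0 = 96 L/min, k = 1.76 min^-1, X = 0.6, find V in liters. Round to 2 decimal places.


V = (v0/k) * ln(1/(1-X))
V = (96/1.76) * ln(1/(1-0.6))
V = 54.545455 * ln(2.5)
V = 54.545455 * 0.916291
V = 49.98 L


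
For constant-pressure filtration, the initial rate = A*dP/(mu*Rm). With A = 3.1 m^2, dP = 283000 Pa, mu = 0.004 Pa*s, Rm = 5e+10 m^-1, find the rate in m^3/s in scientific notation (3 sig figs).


rate = A * dP / (mu * Rm)
rate = 3.1 * 283000 / (0.004 * 5e+10)
rate = 877300.0 / 2.000e+08
rate = 4.39e-03 m^3/s


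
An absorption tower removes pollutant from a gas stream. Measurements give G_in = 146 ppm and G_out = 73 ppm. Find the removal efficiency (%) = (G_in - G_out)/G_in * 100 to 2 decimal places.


Efficiency = (G_in - G_out) / G_in * 100%
Efficiency = (146 - 73) / 146 * 100
Efficiency = 73 / 146 * 100
Efficiency = 50.00%


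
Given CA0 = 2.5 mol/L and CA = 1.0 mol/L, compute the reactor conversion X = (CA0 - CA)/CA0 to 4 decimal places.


X = (CA0 - CA) / CA0
X = (2.5 - 1.0) / 2.5
X = 1.5 / 2.5
X = 0.6000


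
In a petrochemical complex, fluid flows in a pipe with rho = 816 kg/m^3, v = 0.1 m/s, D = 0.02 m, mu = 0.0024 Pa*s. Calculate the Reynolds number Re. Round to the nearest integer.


Re = rho * v * D / mu
Re = 816 * 0.1 * 0.02 / 0.0024
Re = 1.632 / 0.0024
Re = 680


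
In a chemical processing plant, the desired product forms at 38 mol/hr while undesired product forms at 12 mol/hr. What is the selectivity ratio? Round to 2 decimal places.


S = desired product rate / undesired product rate
S = 38 / 12
S = 3.17


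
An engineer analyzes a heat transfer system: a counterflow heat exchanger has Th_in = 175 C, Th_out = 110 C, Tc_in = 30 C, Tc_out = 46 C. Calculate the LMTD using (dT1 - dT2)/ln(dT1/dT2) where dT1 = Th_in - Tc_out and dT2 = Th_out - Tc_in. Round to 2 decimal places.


dT1 = Th_in - Tc_out = 175 - 46 = 129
dT2 = Th_out - Tc_in = 110 - 30 = 80
LMTD = (dT1 - dT2) / ln(dT1/dT2)
LMTD = (129 - 80) / ln(129/80)
LMTD = 102.56 K


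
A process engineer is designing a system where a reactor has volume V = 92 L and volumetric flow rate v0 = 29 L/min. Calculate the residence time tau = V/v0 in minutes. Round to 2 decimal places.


tau = V / v0
tau = 92 / 29
tau = 3.17 min


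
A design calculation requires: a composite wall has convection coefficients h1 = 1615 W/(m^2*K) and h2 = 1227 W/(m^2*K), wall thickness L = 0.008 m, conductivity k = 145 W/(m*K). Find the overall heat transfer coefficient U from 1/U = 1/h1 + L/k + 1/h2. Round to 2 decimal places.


1/U = 1/h1 + L/k + 1/h2
1/U = 1/1615 + 0.008/145 + 1/1227
1/U = 0.000619195 + 5.51724e-05 + 0.0008149959
1/U = 0.0014893633
U = 671.43 W/(m^2*K)


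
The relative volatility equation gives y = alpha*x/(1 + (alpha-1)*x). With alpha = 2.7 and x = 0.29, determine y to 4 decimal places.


y = alpha*x / (1 + (alpha-1)*x)
y = 2.7*0.29 / (1 + (2.7-1)*0.29)
y = 0.783 / (1 + 0.493)
y = 0.783 / 1.493
y = 0.5244


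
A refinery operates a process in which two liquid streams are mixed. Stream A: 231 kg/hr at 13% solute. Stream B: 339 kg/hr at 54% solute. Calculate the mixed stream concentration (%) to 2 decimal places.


Mass balance on solute: F1*x1 + F2*x2 = F3*x3
F3 = F1 + F2 = 231 + 339 = 570 kg/hr
x3 = (F1*x1 + F2*x2)/F3
x3 = (231*0.13 + 339*0.54) / 570
x3 = 37.38%


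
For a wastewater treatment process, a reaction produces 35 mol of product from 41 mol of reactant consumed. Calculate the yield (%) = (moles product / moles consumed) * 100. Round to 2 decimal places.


Yield = (moles product / moles consumed) * 100%
Yield = (35 / 41) * 100
Yield = 0.8537 * 100
Yield = 85.37%


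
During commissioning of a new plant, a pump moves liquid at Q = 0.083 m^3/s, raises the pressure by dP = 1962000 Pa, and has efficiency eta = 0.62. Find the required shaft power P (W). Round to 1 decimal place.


P = Q * dP / eta
P = 0.083 * 1962000 / 0.62
P = 162846.0 / 0.62
P = 262654.8 W


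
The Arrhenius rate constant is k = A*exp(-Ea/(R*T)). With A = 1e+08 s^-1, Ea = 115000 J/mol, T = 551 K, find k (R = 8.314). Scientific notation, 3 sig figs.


k = A * exp(-Ea/(R*T))
k = 1e+08 * exp(-115000 / (8.314 * 551))
k = 1e+08 * exp(-25.103612)
k = 1.25e-03


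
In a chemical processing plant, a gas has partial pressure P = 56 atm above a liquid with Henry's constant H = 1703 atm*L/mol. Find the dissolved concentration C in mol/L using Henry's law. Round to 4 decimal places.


C = P / H
C = 56 / 1703
C = 0.0329 mol/L


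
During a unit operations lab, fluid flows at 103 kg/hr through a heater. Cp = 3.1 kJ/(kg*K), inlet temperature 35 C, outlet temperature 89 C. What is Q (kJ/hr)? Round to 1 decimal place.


Q = m_dot * Cp * (T2 - T1)
Q = 103 * 3.1 * (89 - 35)
Q = 103 * 3.1 * 54
Q = 17242.2 kJ/hr


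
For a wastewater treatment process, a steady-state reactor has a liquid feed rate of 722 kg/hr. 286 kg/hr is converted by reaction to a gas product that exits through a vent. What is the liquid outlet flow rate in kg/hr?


Steady-state mass balance on the main outlet: F_out = F_in - F_removed
F_out = 722 - 286
F_out = 436 kg/hr


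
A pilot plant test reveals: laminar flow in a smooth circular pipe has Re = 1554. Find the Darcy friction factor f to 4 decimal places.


f = 64 / Re
f = 64 / 1554
f = 0.0412


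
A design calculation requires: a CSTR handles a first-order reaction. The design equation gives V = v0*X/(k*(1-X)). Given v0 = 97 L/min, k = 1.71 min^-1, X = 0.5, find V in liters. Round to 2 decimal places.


V = v0 * X / (k * (1 - X))
V = 97 * 0.5 / (1.71 * (1 - 0.5))
V = 48.5 / (1.71 * 0.5)
V = 48.5 / 0.855
V = 56.73 L


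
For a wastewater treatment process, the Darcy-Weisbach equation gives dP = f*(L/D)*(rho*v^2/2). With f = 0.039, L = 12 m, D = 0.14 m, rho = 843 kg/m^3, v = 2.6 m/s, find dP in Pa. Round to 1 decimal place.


dP = f * (L/D) * (rho*v^2/2)
dP = 0.039 * (12/0.14) * (843*2.6^2/2)
L/D = 85.71428571
rho*v^2/2 = 843*6.76/2 = 2849.34
dP = 0.039 * 85.71428571 * 2849.34
dP = 9524.9 Pa


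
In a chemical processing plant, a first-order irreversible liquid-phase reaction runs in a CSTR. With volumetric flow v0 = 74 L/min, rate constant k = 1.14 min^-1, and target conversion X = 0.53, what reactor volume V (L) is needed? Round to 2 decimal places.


V = v0 * X / (k * (1 - X))
V = 74 * 0.53 / (1.14 * (1 - 0.53))
V = 39.22 / (1.14 * 0.47)
V = 39.22 / 0.5358
V = 73.20 L


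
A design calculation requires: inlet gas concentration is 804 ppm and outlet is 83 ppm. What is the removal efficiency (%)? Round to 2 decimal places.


Efficiency = (G_in - G_out) / G_in * 100%
Efficiency = (804 - 83) / 804 * 100
Efficiency = 721 / 804 * 100
Efficiency = 89.68%


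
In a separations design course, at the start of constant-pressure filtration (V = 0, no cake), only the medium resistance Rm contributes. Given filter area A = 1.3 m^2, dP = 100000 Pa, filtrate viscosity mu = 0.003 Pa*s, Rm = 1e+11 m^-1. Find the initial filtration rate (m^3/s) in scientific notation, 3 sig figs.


rate = A * dP / (mu * Rm)
rate = 1.3 * 100000 / (0.003 * 1e+11)
rate = 130000.0 / 3.000e+08
rate = 4.33e-04 m^3/s


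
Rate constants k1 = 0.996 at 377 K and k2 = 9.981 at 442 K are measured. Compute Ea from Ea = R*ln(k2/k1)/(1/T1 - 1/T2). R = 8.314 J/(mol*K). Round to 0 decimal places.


Ea = R * ln(k2/k1) / (1/T1 - 1/T2)
ln(k2/k1) = ln(9.981/0.996) = 2.3046913
1/T1 - 1/T2 = 1/377 - 1/442 = 0.000390076455
Ea = 8.314 * 2.3046913 / 0.000390076455
Ea = 49122 J/mol


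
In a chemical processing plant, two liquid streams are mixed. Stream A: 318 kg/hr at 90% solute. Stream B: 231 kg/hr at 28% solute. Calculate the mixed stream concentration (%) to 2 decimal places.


Mass balance on solute: F1*x1 + F2*x2 = F3*x3
F3 = F1 + F2 = 318 + 231 = 549 kg/hr
x3 = (F1*x1 + F2*x2)/F3
x3 = (318*0.9 + 231*0.28) / 549
x3 = 63.91%


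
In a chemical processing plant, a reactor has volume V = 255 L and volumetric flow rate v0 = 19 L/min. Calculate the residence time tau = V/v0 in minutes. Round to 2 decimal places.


tau = V / v0
tau = 255 / 19
tau = 13.42 min


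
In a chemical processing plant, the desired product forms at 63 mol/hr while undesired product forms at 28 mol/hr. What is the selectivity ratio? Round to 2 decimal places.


S = desired product rate / undesired product rate
S = 63 / 28
S = 2.25


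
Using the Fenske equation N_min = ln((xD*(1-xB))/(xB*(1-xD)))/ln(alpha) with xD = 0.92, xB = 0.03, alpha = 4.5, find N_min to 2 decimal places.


N_min = ln((xD*(1-xB))/(xB*(1-xD))) / ln(alpha)
Numerator inside ln: 0.8924 / 0.0024 = 371.833333
ln(371.833333) = 5.918446
ln(alpha) = ln(4.5) = 1.504077
N_min = 5.918446 / 1.504077 = 3.93


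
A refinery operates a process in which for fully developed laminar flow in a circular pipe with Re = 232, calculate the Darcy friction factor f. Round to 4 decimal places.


f = 64 / Re
f = 64 / 232
f = 0.2759


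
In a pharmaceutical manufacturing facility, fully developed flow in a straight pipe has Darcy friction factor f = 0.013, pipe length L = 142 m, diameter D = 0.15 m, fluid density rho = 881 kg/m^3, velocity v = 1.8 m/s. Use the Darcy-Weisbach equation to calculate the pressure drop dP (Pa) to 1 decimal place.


dP = f * (L/D) * (rho*v^2/2)
dP = 0.013 * (142/0.15) * (881*1.8^2/2)
L/D = 946.66666667
rho*v^2/2 = 881*3.24/2 = 1427.22
dP = 0.013 * 946.66666667 * 1427.22
dP = 17564.3 Pa


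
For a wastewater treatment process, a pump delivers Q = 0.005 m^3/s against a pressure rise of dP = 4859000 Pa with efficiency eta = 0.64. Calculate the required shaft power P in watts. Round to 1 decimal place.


P = Q * dP / eta
P = 0.005 * 4859000 / 0.64
P = 24295.0 / 0.64
P = 37960.9 W


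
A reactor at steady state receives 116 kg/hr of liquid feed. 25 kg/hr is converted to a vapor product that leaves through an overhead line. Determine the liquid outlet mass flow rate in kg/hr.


Steady-state mass balance on the main outlet: F_out = F_in - F_removed
F_out = 116 - 25
F_out = 91 kg/hr


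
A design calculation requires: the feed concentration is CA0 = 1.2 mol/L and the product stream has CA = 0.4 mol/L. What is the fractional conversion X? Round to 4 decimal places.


X = (CA0 - CA) / CA0
X = (1.2 - 0.4) / 1.2
X = 0.8 / 1.2
X = 0.6667


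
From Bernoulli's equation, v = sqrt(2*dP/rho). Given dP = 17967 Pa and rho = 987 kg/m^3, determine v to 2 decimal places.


v = sqrt(2*dP/rho)
v = sqrt(2*17967/987)
v = sqrt(36.407295)
v = 6.03 m/s


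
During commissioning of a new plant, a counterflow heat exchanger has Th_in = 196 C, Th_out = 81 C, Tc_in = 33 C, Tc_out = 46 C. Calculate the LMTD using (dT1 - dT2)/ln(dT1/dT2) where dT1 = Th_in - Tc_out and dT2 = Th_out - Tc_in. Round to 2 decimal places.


dT1 = Th_in - Tc_out = 196 - 46 = 150
dT2 = Th_out - Tc_in = 81 - 33 = 48
LMTD = (dT1 - dT2) / ln(dT1/dT2)
LMTD = (150 - 48) / ln(150/48)
LMTD = 89.52 K


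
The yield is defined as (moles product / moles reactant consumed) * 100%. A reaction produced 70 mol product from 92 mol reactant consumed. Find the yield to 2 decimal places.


Yield = (moles product / moles consumed) * 100%
Yield = (70 / 92) * 100
Yield = 0.7609 * 100
Yield = 76.09%


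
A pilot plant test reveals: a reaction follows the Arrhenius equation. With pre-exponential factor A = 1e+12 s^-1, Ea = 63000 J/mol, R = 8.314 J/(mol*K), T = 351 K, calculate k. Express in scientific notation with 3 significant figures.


k = A * exp(-Ea/(R*T))
k = 1e+12 * exp(-63000 / (8.314 * 351))
k = 1e+12 * exp(-21.588547)
k = 4.21e+02


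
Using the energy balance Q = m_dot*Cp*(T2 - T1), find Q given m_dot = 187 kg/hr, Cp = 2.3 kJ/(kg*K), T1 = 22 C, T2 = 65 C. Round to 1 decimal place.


Q = m_dot * Cp * (T2 - T1)
Q = 187 * 2.3 * (65 - 22)
Q = 187 * 2.3 * 43
Q = 18494.3 kJ/hr


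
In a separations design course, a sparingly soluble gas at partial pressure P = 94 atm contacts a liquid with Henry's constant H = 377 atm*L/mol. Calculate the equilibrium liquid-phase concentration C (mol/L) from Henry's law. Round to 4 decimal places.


C = P / H
C = 94 / 377
C = 0.2493 mol/L


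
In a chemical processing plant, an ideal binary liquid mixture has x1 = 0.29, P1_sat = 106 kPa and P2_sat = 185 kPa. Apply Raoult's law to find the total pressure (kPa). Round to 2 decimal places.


P = x1*P1_sat + x2*P2_sat
x2 = 1 - x1 = 1 - 0.29 = 0.71
P = 0.29*106 + 0.71*185
P = 30.74 + 131.35
P = 162.09 kPa


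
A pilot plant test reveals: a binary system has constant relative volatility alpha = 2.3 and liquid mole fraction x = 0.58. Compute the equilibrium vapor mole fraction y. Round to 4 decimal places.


y = alpha*x / (1 + (alpha-1)*x)
y = 2.3*0.58 / (1 + (2.3-1)*0.58)
y = 1.334 / (1 + 0.754)
y = 1.334 / 1.754
y = 0.7605


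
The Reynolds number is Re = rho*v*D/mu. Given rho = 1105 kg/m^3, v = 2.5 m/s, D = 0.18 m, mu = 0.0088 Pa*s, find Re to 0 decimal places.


Re = rho * v * D / mu
Re = 1105 * 2.5 * 0.18 / 0.0088
Re = 497.25 / 0.0088
Re = 56506


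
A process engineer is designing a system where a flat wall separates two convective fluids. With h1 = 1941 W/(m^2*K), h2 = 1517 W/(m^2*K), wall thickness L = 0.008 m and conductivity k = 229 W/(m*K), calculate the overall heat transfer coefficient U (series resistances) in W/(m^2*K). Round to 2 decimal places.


1/U = 1/h1 + L/k + 1/h2
1/U = 1/1941 + 0.008/229 + 1/1517
1/U = 0.0005151984 + 3.49345e-05 + 0.0006591958
1/U = 0.0012093287
U = 826.91 W/(m^2*K)


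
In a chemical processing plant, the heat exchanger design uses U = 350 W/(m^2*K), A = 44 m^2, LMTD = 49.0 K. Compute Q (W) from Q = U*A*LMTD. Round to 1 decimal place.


Q = U * A * LMTD
Q = 350 * 44 * 49.0
Q = 754600.0 W


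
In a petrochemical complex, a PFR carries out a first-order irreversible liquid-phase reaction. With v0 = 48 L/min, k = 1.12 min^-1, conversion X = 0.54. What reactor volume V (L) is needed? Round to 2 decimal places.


V = (v0/k) * ln(1/(1-X))
V = (48/1.12) * ln(1/(1-0.54))
V = 42.857143 * ln(2.173913)
V = 42.857143 * 0.776529
V = 33.28 L


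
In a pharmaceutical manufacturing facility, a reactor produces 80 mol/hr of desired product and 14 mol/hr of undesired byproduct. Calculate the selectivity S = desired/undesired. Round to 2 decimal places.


S = desired product rate / undesired product rate
S = 80 / 14
S = 5.71


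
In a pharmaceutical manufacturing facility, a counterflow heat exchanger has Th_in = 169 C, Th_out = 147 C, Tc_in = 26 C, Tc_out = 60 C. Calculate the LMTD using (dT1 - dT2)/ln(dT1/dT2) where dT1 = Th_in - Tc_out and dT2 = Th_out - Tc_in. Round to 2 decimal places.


dT1 = Th_in - Tc_out = 169 - 60 = 109
dT2 = Th_out - Tc_in = 147 - 26 = 121
LMTD = (dT1 - dT2) / ln(dT1/dT2)
LMTD = (109 - 121) / ln(109/121)
LMTD = 114.90 K


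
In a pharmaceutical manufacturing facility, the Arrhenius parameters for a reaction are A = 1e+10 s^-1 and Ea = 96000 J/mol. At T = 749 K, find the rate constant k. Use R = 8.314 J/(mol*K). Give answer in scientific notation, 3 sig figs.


k = A * exp(-Ea/(R*T))
k = 1e+10 * exp(-96000 / (8.314 * 749))
k = 1e+10 * exp(-15.416273)
k = 2.02e+03


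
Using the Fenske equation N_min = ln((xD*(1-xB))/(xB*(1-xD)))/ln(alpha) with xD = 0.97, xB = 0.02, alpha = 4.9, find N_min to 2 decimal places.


N_min = ln((xD*(1-xB))/(xB*(1-xD))) / ln(alpha)
Numerator inside ln: 0.9506 / 0.0006 = 1584.333333
ln(1584.333333) = 7.367919
ln(alpha) = ln(4.9) = 1.589235
N_min = 7.367919 / 1.589235 = 4.64


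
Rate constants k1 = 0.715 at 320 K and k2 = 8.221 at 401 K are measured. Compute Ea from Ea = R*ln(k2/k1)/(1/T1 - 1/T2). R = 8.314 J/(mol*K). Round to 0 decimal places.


Ea = R * ln(k2/k1) / (1/T1 - 1/T2)
ln(k2/k1) = ln(8.221/0.715) = 2.4421646
1/T1 - 1/T2 = 1/320 - 1/401 = 0.000631234414
Ea = 8.314 * 2.4421646 / 0.000631234414
Ea = 32166 J/mol


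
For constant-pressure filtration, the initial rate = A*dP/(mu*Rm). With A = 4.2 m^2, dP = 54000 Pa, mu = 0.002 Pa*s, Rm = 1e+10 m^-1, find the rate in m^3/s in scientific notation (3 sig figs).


rate = A * dP / (mu * Rm)
rate = 4.2 * 54000 / (0.002 * 1e+10)
rate = 226800.0 / 2.000e+07
rate = 1.13e-02 m^3/s


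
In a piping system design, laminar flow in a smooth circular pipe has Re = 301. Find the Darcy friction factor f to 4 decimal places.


f = 64 / Re
f = 64 / 301
f = 0.2126


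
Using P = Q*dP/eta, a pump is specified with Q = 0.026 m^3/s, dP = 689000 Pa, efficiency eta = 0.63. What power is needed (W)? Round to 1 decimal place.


P = Q * dP / eta
P = 0.026 * 689000 / 0.63
P = 17914.0 / 0.63
P = 28434.9 W


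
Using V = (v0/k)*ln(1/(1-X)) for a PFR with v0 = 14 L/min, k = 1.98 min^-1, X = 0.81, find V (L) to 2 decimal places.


V = (v0/k) * ln(1/(1-X))
V = (14/1.98) * ln(1/(1-0.81))
V = 7.070707 * ln(5.263158)
V = 7.070707 * 1.660731
V = 11.74 L


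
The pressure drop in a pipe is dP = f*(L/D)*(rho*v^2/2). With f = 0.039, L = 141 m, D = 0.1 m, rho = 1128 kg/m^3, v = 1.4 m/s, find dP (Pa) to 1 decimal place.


dP = f * (L/D) * (rho*v^2/2)
dP = 0.039 * (141/0.1) * (1128*1.4^2/2)
L/D = 1410.0
rho*v^2/2 = 1128*1.96/2 = 1105.44
dP = 0.039 * 1410.0 * 1105.44
dP = 60788.1 Pa


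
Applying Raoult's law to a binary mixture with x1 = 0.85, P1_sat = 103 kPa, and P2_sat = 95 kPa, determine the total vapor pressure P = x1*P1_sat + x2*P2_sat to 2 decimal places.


P = x1*P1_sat + x2*P2_sat
x2 = 1 - x1 = 1 - 0.85 = 0.15
P = 0.85*103 + 0.15*95
P = 87.55 + 14.25
P = 101.80 kPa


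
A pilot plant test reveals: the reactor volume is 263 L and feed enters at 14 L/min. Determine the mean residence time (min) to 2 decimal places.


tau = V / v0
tau = 263 / 14
tau = 18.79 min


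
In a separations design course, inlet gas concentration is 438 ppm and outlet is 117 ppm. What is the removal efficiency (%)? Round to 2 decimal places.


Efficiency = (G_in - G_out) / G_in * 100%
Efficiency = (438 - 117) / 438 * 100
Efficiency = 321 / 438 * 100
Efficiency = 73.29%


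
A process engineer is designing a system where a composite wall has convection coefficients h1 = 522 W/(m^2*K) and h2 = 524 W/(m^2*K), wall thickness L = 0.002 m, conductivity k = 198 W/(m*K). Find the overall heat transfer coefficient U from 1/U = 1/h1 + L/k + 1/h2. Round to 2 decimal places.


1/U = 1/h1 + L/k + 1/h2
1/U = 1/522 + 0.002/198 + 1/524
1/U = 0.0019157088 + 1.0101e-05 + 0.0019083969
1/U = 0.0038342067
U = 260.81 W/(m^2*K)


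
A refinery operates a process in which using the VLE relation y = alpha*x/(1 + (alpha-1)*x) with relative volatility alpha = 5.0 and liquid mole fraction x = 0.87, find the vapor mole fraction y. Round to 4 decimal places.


y = alpha*x / (1 + (alpha-1)*x)
y = 5.0*0.87 / (1 + (5.0-1)*0.87)
y = 4.35 / (1 + 3.48)
y = 4.35 / 4.48
y = 0.9710


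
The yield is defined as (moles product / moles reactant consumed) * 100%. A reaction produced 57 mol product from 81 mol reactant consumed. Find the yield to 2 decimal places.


Yield = (moles product / moles consumed) * 100%
Yield = (57 / 81) * 100
Yield = 0.7037 * 100
Yield = 70.37%


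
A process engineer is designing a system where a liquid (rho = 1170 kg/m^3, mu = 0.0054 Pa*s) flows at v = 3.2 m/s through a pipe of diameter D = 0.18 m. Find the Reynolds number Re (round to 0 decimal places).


Re = rho * v * D / mu
Re = 1170 * 3.2 * 0.18 / 0.0054
Re = 673.92 / 0.0054
Re = 124800


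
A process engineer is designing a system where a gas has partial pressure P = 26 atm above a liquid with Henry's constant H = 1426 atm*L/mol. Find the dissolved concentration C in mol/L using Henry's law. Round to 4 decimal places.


C = P / H
C = 26 / 1426
C = 0.0182 mol/L


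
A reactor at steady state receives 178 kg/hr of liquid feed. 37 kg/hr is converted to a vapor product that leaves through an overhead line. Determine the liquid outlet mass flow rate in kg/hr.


Steady-state mass balance on the main outlet: F_out = F_in - F_removed
F_out = 178 - 37
F_out = 141 kg/hr


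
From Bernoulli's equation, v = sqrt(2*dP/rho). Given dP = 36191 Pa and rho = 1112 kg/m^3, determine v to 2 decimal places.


v = sqrt(2*dP/rho)
v = sqrt(2*36191/1112)
v = sqrt(65.091727)
v = 8.07 m/s


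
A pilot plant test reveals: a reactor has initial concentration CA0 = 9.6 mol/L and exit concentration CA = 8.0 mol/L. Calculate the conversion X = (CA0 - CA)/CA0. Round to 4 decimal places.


X = (CA0 - CA) / CA0
X = (9.6 - 8.0) / 9.6
X = 1.6 / 9.6
X = 0.1667


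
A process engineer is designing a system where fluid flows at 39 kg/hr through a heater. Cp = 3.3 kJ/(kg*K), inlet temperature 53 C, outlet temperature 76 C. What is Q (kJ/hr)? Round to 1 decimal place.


Q = m_dot * Cp * (T2 - T1)
Q = 39 * 3.3 * (76 - 53)
Q = 39 * 3.3 * 23
Q = 2960.1 kJ/hr


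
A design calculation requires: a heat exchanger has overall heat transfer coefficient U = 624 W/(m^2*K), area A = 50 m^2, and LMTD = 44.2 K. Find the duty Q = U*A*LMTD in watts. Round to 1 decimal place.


Q = U * A * LMTD
Q = 624 * 50 * 44.2
Q = 1379040.0 W


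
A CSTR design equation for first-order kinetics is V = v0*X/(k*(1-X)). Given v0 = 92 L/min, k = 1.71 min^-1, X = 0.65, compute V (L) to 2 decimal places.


V = v0 * X / (k * (1 - X))
V = 92 * 0.65 / (1.71 * (1 - 0.65))
V = 59.8 / (1.71 * 0.35)
V = 59.8 / 0.5985
V = 99.92 L


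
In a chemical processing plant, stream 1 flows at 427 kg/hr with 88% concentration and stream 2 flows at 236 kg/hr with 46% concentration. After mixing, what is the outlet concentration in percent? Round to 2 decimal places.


Mass balance on solute: F1*x1 + F2*x2 = F3*x3
F3 = F1 + F2 = 427 + 236 = 663 kg/hr
x3 = (F1*x1 + F2*x2)/F3
x3 = (427*0.88 + 236*0.46) / 663
x3 = 73.05%


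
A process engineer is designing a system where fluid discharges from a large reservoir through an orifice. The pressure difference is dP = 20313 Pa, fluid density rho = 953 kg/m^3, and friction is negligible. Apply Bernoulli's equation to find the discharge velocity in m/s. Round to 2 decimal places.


v = sqrt(2*dP/rho)
v = sqrt(2*20313/953)
v = sqrt(42.629591)
v = 6.53 m/s


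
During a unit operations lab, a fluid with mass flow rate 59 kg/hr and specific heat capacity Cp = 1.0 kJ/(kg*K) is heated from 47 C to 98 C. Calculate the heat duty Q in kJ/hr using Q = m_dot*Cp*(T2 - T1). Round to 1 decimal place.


Q = m_dot * Cp * (T2 - T1)
Q = 59 * 1.0 * (98 - 47)
Q = 59 * 1.0 * 51
Q = 3009.0 kJ/hr


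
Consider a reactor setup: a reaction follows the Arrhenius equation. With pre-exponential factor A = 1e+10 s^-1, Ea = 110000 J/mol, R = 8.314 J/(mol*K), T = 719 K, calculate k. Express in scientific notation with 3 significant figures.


k = A * exp(-Ea/(R*T))
k = 1e+10 * exp(-110000 / (8.314 * 719))
k = 1e+10 * exp(-18.401523)
k = 1.02e+02


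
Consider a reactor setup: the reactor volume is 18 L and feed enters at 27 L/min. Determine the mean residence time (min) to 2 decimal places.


tau = V / v0
tau = 18 / 27
tau = 0.67 min


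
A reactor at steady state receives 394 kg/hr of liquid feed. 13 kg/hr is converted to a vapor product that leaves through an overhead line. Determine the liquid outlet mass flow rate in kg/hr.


Steady-state mass balance on the main outlet: F_out = F_in - F_removed
F_out = 394 - 13
F_out = 381 kg/hr


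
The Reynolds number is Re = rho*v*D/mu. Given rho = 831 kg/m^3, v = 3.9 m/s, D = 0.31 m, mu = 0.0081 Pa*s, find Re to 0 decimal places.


Re = rho * v * D / mu
Re = 831 * 3.9 * 0.31 / 0.0081
Re = 1004.679 / 0.0081
Re = 124034


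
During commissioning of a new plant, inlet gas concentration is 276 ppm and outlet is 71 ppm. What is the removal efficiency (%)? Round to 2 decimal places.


Efficiency = (G_in - G_out) / G_in * 100%
Efficiency = (276 - 71) / 276 * 100
Efficiency = 205 / 276 * 100
Efficiency = 74.28%


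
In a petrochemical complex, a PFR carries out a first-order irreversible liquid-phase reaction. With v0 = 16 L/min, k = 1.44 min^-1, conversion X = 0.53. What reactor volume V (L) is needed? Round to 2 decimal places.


V = (v0/k) * ln(1/(1-X))
V = (16/1.44) * ln(1/(1-0.53))
V = 11.111111 * ln(2.12766)
V = 11.111111 * 0.755023
V = 8.39 L


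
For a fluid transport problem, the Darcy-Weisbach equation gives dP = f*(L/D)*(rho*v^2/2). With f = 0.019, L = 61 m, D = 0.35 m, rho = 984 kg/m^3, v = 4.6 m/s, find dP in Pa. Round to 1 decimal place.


dP = f * (L/D) * (rho*v^2/2)
dP = 0.019 * (61/0.35) * (984*4.6^2/2)
L/D = 174.28571429
rho*v^2/2 = 984*21.16/2 = 10410.72
dP = 0.019 * 174.28571429 * 10410.72
dP = 34474.4 Pa


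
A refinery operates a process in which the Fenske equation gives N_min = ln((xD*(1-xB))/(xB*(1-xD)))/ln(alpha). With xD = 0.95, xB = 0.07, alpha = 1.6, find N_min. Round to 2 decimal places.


N_min = ln((xD*(1-xB))/(xB*(1-xD))) / ln(alpha)
Numerator inside ln: 0.8835 / 0.0035 = 252.428571
ln(252.428571) = 5.531128
ln(alpha) = ln(1.6) = 0.470004
N_min = 5.531128 / 0.470004 = 11.77


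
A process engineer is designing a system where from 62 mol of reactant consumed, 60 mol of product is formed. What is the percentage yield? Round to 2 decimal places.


Yield = (moles product / moles consumed) * 100%
Yield = (60 / 62) * 100
Yield = 0.9677 * 100
Yield = 96.77%


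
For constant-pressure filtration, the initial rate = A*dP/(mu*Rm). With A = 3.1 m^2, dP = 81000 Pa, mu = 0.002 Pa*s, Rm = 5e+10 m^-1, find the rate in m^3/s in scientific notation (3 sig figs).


rate = A * dP / (mu * Rm)
rate = 3.1 * 81000 / (0.002 * 5e+10)
rate = 251100.0 / 1.000e+08
rate = 2.51e-03 m^3/s


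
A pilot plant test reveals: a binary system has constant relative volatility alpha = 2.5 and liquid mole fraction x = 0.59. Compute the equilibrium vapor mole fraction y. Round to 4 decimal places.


y = alpha*x / (1 + (alpha-1)*x)
y = 2.5*0.59 / (1 + (2.5-1)*0.59)
y = 1.475 / (1 + 0.885)
y = 1.475 / 1.885
y = 0.7825


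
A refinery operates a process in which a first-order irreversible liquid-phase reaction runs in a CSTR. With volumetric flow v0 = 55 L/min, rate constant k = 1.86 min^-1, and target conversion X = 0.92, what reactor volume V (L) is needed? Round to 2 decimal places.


V = v0 * X / (k * (1 - X))
V = 55 * 0.92 / (1.86 * (1 - 0.92))
V = 50.6 / (1.86 * 0.08)
V = 50.6 / 0.1488
V = 340.05 L


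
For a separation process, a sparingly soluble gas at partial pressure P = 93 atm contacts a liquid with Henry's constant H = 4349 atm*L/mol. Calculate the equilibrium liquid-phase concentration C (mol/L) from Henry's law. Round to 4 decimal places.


C = P / H
C = 93 / 4349
C = 0.0214 mol/L


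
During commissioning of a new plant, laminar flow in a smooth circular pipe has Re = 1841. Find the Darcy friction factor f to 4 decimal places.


f = 64 / Re
f = 64 / 1841
f = 0.0348


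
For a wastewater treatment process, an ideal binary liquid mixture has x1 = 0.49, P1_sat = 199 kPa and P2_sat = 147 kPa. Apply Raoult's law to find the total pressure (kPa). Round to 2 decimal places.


P = x1*P1_sat + x2*P2_sat
x2 = 1 - x1 = 1 - 0.49 = 0.51
P = 0.49*199 + 0.51*147
P = 97.51 + 74.97
P = 172.48 kPa


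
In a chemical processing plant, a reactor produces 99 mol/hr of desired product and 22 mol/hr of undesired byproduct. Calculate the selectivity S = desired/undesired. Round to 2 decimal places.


S = desired product rate / undesired product rate
S = 99 / 22
S = 4.50


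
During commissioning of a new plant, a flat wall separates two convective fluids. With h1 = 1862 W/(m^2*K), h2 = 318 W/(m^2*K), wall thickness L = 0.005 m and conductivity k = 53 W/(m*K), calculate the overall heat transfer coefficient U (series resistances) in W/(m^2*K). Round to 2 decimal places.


1/U = 1/h1 + L/k + 1/h2
1/U = 1/1862 + 0.005/53 + 1/318
1/U = 0.0005370569 + 9.43396e-05 + 0.0031446541
1/U = 0.0037760506
U = 264.83 W/(m^2*K)


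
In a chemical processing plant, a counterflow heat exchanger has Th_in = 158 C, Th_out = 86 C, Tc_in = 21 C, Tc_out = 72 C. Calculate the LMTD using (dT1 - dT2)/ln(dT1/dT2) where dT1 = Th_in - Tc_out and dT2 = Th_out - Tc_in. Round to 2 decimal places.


dT1 = Th_in - Tc_out = 158 - 72 = 86
dT2 = Th_out - Tc_in = 86 - 21 = 65
LMTD = (dT1 - dT2) / ln(dT1/dT2)
LMTD = (86 - 65) / ln(86/65)
LMTD = 75.01 K


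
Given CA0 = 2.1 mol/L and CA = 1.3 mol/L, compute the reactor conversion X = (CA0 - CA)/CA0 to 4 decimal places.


X = (CA0 - CA) / CA0
X = (2.1 - 1.3) / 2.1
X = 0.8 / 2.1
X = 0.3810


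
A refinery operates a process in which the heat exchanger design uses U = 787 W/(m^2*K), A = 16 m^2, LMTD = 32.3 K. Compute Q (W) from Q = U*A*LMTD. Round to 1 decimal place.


Q = U * A * LMTD
Q = 787 * 16 * 32.3
Q = 406721.6 W


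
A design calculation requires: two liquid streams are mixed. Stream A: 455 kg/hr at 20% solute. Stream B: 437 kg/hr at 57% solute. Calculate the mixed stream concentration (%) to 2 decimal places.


Mass balance on solute: F1*x1 + F2*x2 = F3*x3
F3 = F1 + F2 = 455 + 437 = 892 kg/hr
x3 = (F1*x1 + F2*x2)/F3
x3 = (455*0.2 + 437*0.57) / 892
x3 = 38.13%


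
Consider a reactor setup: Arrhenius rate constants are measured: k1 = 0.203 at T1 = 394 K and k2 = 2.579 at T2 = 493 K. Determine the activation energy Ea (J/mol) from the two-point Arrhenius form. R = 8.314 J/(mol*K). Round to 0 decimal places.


Ea = R * ln(k2/k1) / (1/T1 - 1/T2)
ln(k2/k1) = ln(2.579/0.203) = 2.541951
1/T1 - 1/T2 = 1/394 - 1/493 = 0.0005096735
Ea = 8.314 * 2.541951 / 0.0005096735
Ea = 41465 J/mol


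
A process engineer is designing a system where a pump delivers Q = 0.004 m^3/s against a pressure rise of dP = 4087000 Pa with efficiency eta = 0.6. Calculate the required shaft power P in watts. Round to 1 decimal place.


P = Q * dP / eta
P = 0.004 * 4087000 / 0.6
P = 16348.0 / 0.6
P = 27246.7 W


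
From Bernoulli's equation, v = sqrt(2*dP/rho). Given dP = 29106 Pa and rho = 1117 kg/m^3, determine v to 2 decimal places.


v = sqrt(2*dP/rho)
v = sqrt(2*29106/1117)
v = sqrt(52.114593)
v = 7.22 m/s


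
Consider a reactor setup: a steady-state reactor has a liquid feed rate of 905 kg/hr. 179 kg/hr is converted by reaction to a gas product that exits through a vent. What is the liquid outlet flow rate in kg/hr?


Steady-state mass balance on the main outlet: F_out = F_in - F_removed
F_out = 905 - 179
F_out = 726 kg/hr


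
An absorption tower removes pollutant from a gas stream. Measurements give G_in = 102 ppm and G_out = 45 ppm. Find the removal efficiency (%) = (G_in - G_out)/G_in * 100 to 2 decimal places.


Efficiency = (G_in - G_out) / G_in * 100%
Efficiency = (102 - 45) / 102 * 100
Efficiency = 57 / 102 * 100
Efficiency = 55.88%


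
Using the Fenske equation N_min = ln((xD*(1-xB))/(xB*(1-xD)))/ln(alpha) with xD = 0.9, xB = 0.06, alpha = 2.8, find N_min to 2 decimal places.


N_min = ln((xD*(1-xB))/(xB*(1-xD))) / ln(alpha)
Numerator inside ln: 0.846 / 0.006 = 141.0
ln(141.0) = 4.94876
ln(alpha) = ln(2.8) = 1.029619
N_min = 4.94876 / 1.029619 = 4.81


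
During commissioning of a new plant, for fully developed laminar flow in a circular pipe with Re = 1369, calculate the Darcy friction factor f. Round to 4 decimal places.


f = 64 / Re
f = 64 / 1369
f = 0.0467


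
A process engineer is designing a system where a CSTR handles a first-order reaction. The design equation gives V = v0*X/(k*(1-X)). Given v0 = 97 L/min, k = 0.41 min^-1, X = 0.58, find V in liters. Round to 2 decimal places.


V = v0 * X / (k * (1 - X))
V = 97 * 0.58 / (0.41 * (1 - 0.58))
V = 56.26 / (0.41 * 0.42)
V = 56.26 / 0.1722
V = 326.71 L


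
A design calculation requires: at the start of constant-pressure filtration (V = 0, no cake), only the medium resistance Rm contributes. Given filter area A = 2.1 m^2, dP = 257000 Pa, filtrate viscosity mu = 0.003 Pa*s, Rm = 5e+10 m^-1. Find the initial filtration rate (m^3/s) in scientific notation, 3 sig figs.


rate = A * dP / (mu * Rm)
rate = 2.1 * 257000 / (0.003 * 5e+10)
rate = 539700.0 / 1.500e+08
rate = 3.60e-03 m^3/s


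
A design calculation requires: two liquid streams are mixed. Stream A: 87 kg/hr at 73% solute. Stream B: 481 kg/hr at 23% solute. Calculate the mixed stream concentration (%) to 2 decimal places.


Mass balance on solute: F1*x1 + F2*x2 = F3*x3
F3 = F1 + F2 = 87 + 481 = 568 kg/hr
x3 = (F1*x1 + F2*x2)/F3
x3 = (87*0.73 + 481*0.23) / 568
x3 = 30.66%


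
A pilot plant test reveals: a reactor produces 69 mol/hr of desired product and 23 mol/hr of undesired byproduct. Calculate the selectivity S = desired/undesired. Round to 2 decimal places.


S = desired product rate / undesired product rate
S = 69 / 23
S = 3.00


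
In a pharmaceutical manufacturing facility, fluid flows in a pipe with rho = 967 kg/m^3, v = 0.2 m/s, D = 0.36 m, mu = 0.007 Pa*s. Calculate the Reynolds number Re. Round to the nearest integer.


Re = rho * v * D / mu
Re = 967 * 0.2 * 0.36 / 0.007
Re = 69.624 / 0.007
Re = 9946


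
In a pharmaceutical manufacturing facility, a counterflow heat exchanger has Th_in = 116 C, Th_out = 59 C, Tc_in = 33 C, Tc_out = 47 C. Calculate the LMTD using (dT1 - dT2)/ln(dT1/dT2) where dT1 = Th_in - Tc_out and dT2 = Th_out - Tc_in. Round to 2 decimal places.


dT1 = Th_in - Tc_out = 116 - 47 = 69
dT2 = Th_out - Tc_in = 59 - 33 = 26
LMTD = (dT1 - dT2) / ln(dT1/dT2)
LMTD = (69 - 26) / ln(69/26)
LMTD = 44.06 K


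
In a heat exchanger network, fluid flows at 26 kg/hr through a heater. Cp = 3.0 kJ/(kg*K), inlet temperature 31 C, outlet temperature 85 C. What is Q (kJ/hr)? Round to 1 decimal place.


Q = m_dot * Cp * (T2 - T1)
Q = 26 * 3.0 * (85 - 31)
Q = 26 * 3.0 * 54
Q = 4212.0 kJ/hr


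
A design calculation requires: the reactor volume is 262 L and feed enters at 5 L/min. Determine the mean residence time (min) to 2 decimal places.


tau = V / v0
tau = 262 / 5
tau = 52.40 min


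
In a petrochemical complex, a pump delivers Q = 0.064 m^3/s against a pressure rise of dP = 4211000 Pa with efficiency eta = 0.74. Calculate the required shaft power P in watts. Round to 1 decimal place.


P = Q * dP / eta
P = 0.064 * 4211000 / 0.74
P = 269504.0 / 0.74
P = 364194.6 W


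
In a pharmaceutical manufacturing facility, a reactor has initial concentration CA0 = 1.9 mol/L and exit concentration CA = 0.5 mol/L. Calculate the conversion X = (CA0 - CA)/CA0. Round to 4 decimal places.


X = (CA0 - CA) / CA0
X = (1.9 - 0.5) / 1.9
X = 1.4 / 1.9
X = 0.7368


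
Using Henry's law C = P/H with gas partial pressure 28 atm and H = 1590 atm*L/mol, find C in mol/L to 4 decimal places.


C = P / H
C = 28 / 1590
C = 0.0176 mol/L


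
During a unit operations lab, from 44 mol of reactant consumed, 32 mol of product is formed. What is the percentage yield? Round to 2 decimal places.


Yield = (moles product / moles consumed) * 100%
Yield = (32 / 44) * 100
Yield = 0.7273 * 100
Yield = 72.73%


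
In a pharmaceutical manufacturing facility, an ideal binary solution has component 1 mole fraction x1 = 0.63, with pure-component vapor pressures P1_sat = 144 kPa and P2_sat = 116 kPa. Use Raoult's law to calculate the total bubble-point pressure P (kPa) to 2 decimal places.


P = x1*P1_sat + x2*P2_sat
x2 = 1 - x1 = 1 - 0.63 = 0.37
P = 0.63*144 + 0.37*116
P = 90.72 + 42.92
P = 133.64 kPa


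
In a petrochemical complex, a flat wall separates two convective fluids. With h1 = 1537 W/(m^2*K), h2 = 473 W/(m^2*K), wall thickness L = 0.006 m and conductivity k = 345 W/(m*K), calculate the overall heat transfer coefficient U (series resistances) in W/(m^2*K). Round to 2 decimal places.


1/U = 1/h1 + L/k + 1/h2
1/U = 1/1537 + 0.006/345 + 1/473
1/U = 0.0006506181 + 1.73913e-05 + 0.0021141649
1/U = 0.0027821743
U = 359.43 W/(m^2*K)


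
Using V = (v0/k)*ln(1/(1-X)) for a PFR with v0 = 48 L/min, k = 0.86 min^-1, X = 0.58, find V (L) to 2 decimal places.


V = (v0/k) * ln(1/(1-X))
V = (48/0.86) * ln(1/(1-0.58))
V = 55.813953 * ln(2.380952)
V = 55.813953 * 0.8675
V = 48.42 L


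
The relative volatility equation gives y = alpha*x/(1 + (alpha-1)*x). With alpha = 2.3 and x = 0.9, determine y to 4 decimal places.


y = alpha*x / (1 + (alpha-1)*x)
y = 2.3*0.9 / (1 + (2.3-1)*0.9)
y = 2.07 / (1 + 1.17)
y = 2.07 / 2.17
y = 0.9539


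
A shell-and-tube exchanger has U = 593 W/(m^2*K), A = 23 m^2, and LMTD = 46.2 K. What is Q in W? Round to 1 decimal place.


Q = U * A * LMTD
Q = 593 * 23 * 46.2
Q = 630121.8 W


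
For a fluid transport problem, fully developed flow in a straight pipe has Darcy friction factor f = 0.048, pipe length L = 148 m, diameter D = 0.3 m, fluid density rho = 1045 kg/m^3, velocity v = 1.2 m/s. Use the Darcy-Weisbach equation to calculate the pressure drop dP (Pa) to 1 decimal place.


dP = f * (L/D) * (rho*v^2/2)
dP = 0.048 * (148/0.3) * (1045*1.2^2/2)
L/D = 493.33333333
rho*v^2/2 = 1045*1.44/2 = 752.4
dP = 0.048 * 493.33333333 * 752.4
dP = 17816.8 Pa


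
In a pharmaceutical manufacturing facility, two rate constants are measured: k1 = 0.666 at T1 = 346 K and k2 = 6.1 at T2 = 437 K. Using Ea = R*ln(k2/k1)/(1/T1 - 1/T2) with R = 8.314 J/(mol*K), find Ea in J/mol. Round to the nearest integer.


Ea = R * ln(k2/k1) / (1/T1 - 1/T2)
ln(k2/k1) = ln(6.1/0.666) = 2.2147544
1/T1 - 1/T2 = 1/346 - 1/437 = 0.000601843891
Ea = 8.314 * 2.2147544 / 0.000601843891
Ea = 30595 J/mol


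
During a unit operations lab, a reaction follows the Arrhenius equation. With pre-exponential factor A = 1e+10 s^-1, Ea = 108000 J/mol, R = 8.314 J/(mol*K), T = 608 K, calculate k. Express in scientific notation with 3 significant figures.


k = A * exp(-Ea/(R*T))
k = 1e+10 * exp(-108000 / (8.314 * 608))
k = 1e+10 * exp(-21.365357)
k = 5.26e+00


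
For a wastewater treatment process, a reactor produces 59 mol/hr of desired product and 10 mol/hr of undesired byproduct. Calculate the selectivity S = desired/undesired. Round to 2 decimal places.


S = desired product rate / undesired product rate
S = 59 / 10
S = 5.90


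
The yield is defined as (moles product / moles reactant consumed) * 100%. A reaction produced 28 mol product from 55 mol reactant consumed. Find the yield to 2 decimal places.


Yield = (moles product / moles consumed) * 100%
Yield = (28 / 55) * 100
Yield = 0.5091 * 100
Yield = 50.91%


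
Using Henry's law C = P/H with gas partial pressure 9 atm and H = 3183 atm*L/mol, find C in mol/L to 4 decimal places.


C = P / H
C = 9 / 3183
C = 0.0028 mol/L


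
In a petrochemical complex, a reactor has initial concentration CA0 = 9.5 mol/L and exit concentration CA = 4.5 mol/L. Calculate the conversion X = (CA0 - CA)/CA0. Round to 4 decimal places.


X = (CA0 - CA) / CA0
X = (9.5 - 4.5) / 9.5
X = 5.0 / 9.5
X = 0.5263


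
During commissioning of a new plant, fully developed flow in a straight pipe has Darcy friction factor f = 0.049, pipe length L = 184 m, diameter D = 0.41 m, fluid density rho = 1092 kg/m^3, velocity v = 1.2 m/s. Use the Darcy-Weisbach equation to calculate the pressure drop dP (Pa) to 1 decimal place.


dP = f * (L/D) * (rho*v^2/2)
dP = 0.049 * (184/0.41) * (1092*1.2^2/2)
L/D = 448.7804878
rho*v^2/2 = 1092*1.44/2 = 786.24
dP = 0.049 * 448.7804878 * 786.24
dP = 17289.6 Pa


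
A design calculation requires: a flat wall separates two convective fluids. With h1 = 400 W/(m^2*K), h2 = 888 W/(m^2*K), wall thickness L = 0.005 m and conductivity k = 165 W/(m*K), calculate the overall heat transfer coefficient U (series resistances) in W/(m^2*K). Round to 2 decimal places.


1/U = 1/h1 + L/k + 1/h2
1/U = 1/400 + 0.005/165 + 1/888
1/U = 0.0025 + 3.0303e-05 + 0.0011261261
1/U = 0.0036564291
U = 273.49 W/(m^2*K)


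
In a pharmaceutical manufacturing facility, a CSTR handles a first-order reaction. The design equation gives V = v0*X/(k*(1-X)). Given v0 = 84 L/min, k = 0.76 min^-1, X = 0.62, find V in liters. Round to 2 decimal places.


V = v0 * X / (k * (1 - X))
V = 84 * 0.62 / (0.76 * (1 - 0.62))
V = 52.08 / (0.76 * 0.38)
V = 52.08 / 0.2888
V = 180.33 L
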